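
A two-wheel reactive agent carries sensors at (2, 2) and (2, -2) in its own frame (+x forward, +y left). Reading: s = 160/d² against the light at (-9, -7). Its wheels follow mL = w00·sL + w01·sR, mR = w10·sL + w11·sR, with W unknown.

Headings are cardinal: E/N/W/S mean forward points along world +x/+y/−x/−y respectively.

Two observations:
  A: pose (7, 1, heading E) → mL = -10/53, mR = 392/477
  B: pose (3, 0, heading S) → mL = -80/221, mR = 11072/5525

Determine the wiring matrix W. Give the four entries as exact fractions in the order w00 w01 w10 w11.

obs A: pose=(7,1,E) → sL=20/53, sR=4/9, mL=-10/53, mR=392/477
obs B: pose=(3,0,S) → sL=160/221, sR=32/25, mL=-80/221, mR=11072/5525
sensor matrix S = [[20/53, 4/9], [160/221, 32/25]]; det S = 84992/527085
solve [mL_A; mL_B] = S·[w00; w01] and [mR_A; mR_B] = S·[w10; w11]:
  w00 = -1/2, w01 = 0, w10 = 1, w11 = 1

-1/2 0 1 1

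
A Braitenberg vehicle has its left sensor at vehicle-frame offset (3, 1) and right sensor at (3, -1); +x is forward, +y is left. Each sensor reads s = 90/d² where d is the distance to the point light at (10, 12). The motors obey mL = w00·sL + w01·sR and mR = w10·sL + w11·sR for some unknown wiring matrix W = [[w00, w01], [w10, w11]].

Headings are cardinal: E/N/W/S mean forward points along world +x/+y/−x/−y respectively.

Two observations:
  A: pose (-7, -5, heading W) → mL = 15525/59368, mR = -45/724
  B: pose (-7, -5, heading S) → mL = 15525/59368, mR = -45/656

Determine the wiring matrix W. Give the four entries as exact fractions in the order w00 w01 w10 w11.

obs A: pose=(-7,-5,W) → sL=45/362, sR=45/328, mL=15525/59368, mR=-45/724
obs B: pose=(-7,-5,S) → sL=45/328, sR=45/362, mL=15525/59368, mR=-45/656
sensor matrix S = [[45/362, 45/328], [45/328, 45/362]]; det S = -11876625/3524559424
solve [mL_A; mL_B] = S·[w00; w01] and [mR_A; mR_B] = S·[w10; w11]:
  w00 = 1, w01 = 1, w10 = -1/2, w11 = 0

1 1 -1/2 0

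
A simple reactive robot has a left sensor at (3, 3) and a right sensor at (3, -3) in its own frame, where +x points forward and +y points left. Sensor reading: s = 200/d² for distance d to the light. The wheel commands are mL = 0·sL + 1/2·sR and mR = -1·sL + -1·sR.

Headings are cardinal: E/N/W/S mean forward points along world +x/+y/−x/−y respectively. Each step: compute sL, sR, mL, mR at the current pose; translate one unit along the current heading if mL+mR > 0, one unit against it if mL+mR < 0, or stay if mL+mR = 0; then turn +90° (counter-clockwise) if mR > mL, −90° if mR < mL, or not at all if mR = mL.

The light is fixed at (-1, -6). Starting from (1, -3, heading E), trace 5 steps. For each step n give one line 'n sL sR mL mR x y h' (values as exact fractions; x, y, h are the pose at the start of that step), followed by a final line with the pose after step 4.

n=0: pose=(1,-3,E); sL=200/61, sR=8; mL=4, mR=-688/61; mL+mR=-444/61 → advance -1; mR−mL=-932/61 → turn -1·90°
n=1: pose=(0,-3,S); sL=25/2, sR=50; mL=25, mR=-125/2; mL+mR=-75/2 → advance -1; mR−mL=-175/2 → turn -1·90°
n=2: pose=(0,-2,W); sL=40, sR=200/53; mL=100/53, mR=-2320/53; mL+mR=-2220/53 → advance -1; mR−mL=-2420/53 → turn -1·90°
n=3: pose=(1,-2,N); sL=4, sR=100/37; mL=50/37, mR=-248/37; mL+mR=-198/37 → advance -1; mR−mL=-298/37 → turn -1·90°
n=4: pose=(1,-3,E); sL=200/61, sR=8; mL=4, mR=-688/61; mL+mR=-444/61 → advance -1; mR−mL=-932/61 → turn -1·90°

0 200/61 8 4 -688/61 1 -3 E
1 25/2 50 25 -125/2 0 -3 S
2 40 200/53 100/53 -2320/53 0 -2 W
3 4 100/37 50/37 -248/37 1 -2 N
4 200/61 8 4 -688/61 1 -3 E
final 0 -3 S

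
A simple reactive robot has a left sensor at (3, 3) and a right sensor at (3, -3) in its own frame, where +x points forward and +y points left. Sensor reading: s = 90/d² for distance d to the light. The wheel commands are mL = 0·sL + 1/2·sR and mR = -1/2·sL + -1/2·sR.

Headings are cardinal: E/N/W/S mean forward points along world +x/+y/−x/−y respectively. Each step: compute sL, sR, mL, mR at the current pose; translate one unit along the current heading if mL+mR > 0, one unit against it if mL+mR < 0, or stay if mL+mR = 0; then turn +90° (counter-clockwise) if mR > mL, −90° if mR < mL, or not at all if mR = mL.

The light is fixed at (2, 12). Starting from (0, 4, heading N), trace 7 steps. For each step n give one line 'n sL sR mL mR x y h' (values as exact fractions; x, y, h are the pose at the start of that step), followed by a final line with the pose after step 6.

0 9/5 45/13 45/26 -171/65 0 4 N
1 90/37 18/29 9/29 -1638/1073 0 3 E
2 5/8 1/2 1/4 -9/16 -1 3 S
3 90/157 90/61 45/61 -9810/9577 -1 4 W
4 9/5 45/13 45/26 -171/65 0 4 N
5 90/37 18/29 9/29 -1638/1073 0 3 E
6 5/8 1/2 1/4 -9/16 -1 3 S
final -1 4 W

n=0: pose=(0,4,N); sL=9/5, sR=45/13; mL=45/26, mR=-171/65; mL+mR=-9/10 → advance -1; mR−mL=-567/130 → turn -1·90°
n=1: pose=(0,3,E); sL=90/37, sR=18/29; mL=9/29, mR=-1638/1073; mL+mR=-45/37 → advance -1; mR−mL=-1971/1073 → turn -1·90°
n=2: pose=(-1,3,S); sL=5/8, sR=1/2; mL=1/4, mR=-9/16; mL+mR=-5/16 → advance -1; mR−mL=-13/16 → turn -1·90°
n=3: pose=(-1,4,W); sL=90/157, sR=90/61; mL=45/61, mR=-9810/9577; mL+mR=-45/157 → advance -1; mR−mL=-16875/9577 → turn -1·90°
n=4: pose=(0,4,N); sL=9/5, sR=45/13; mL=45/26, mR=-171/65; mL+mR=-9/10 → advance -1; mR−mL=-567/130 → turn -1·90°
n=5: pose=(0,3,E); sL=90/37, sR=18/29; mL=9/29, mR=-1638/1073; mL+mR=-45/37 → advance -1; mR−mL=-1971/1073 → turn -1·90°
n=6: pose=(-1,3,S); sL=5/8, sR=1/2; mL=1/4, mR=-9/16; mL+mR=-5/16 → advance -1; mR−mL=-13/16 → turn -1·90°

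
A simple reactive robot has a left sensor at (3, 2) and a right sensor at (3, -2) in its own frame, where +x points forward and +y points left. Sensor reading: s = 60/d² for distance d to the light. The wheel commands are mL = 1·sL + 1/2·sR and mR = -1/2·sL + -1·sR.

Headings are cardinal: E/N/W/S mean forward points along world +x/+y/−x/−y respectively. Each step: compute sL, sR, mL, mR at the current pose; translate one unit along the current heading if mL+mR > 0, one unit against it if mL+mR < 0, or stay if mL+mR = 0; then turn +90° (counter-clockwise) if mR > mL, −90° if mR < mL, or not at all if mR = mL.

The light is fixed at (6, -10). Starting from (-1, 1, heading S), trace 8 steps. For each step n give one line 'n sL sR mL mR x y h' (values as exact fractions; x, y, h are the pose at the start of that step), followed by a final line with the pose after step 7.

n=0: pose=(-1,1,S); sL=60/89, sR=12/29; mL=2274/2581, mR=-1938/2581; mL+mR=336/2581 → advance +1; mR−mL=-4212/2581 → turn -1·90°
n=1: pose=(-1,0,W); sL=15/41, sR=15/61; mL=2445/5002, mR=-2145/5002; mL+mR=150/2501 → advance +1; mR−mL=-2295/2501 → turn -1·90°
n=2: pose=(-2,0,N); sL=60/269, sR=12/41; mL=4074/11029, mR=-4458/11029; mL+mR=-384/11029 → advance -1; mR−mL=-8532/11029 → turn -1·90°
n=3: pose=(-2,-1,E); sL=30/73, sR=30/37; mL=2205/2701, mR=-2745/2701; mL+mR=-540/2701 → advance -1; mR−mL=-4950/2701 → turn -1·90°
n=4: pose=(-3,-1,S); sL=12/17, sR=60/157; mL=2394/2669, mR=-1962/2669; mL+mR=432/2669 → advance +1; mR−mL=-4356/2669 → turn -1·90°
n=5: pose=(-3,-2,W); sL=1/3, sR=15/61; mL=167/366, mR=-151/366; mL+mR=8/183 → advance +1; mR−mL=-53/61 → turn -1·90°
n=6: pose=(-4,-2,N); sL=12/53, sR=12/37; mL=762/1961, mR=-858/1961; mL+mR=-96/1961 → advance -1; mR−mL=-1620/1961 → turn -1·90°
n=7: pose=(-4,-3,E); sL=6/13, sR=30/37; mL=417/481, mR=-501/481; mL+mR=-84/481 → advance -1; mR−mL=-918/481 → turn -1·90°

0 60/89 12/29 2274/2581 -1938/2581 -1 1 S
1 15/41 15/61 2445/5002 -2145/5002 -1 0 W
2 60/269 12/41 4074/11029 -4458/11029 -2 0 N
3 30/73 30/37 2205/2701 -2745/2701 -2 -1 E
4 12/17 60/157 2394/2669 -1962/2669 -3 -1 S
5 1/3 15/61 167/366 -151/366 -3 -2 W
6 12/53 12/37 762/1961 -858/1961 -4 -2 N
7 6/13 30/37 417/481 -501/481 -4 -3 E
final -5 -3 S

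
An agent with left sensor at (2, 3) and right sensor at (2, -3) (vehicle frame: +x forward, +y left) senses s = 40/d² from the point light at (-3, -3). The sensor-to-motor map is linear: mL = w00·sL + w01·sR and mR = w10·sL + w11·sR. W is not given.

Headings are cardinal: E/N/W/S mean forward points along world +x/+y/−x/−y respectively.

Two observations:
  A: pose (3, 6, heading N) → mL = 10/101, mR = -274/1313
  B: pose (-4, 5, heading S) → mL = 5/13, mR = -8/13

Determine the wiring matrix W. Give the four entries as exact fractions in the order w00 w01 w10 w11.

obs A: pose=(3,6,N) → sL=4/13, sR=20/101, mL=10/101, mR=-274/1313
obs B: pose=(-4,5,S) → sL=1, sR=10/13, mL=5/13, mR=-8/13
sensor matrix S = [[4/13, 20/101], [1, 10/13]]; det S = 660/17069
solve [mL_A; mL_B] = S·[w00; w01] and [mR_A; mR_B] = S·[w10; w11]:
  w00 = 0, w01 = 1/2, w10 = -1, w11 = 1/2

0 1/2 -1 1/2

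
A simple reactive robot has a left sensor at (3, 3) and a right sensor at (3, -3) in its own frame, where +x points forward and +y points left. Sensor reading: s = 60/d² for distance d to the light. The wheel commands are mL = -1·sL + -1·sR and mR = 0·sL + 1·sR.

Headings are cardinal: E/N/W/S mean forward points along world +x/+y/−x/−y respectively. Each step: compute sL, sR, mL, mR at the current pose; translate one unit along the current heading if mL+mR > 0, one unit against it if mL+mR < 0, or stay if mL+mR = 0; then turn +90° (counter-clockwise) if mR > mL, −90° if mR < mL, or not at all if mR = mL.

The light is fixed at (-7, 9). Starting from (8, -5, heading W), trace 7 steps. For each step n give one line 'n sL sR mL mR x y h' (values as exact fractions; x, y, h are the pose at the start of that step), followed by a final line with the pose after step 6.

n=0: pose=(8,-5,W); sL=60/433, sR=12/53; mL=-8376/22949, mR=12/53; mL+mR=-60/433 → advance -1; mR−mL=13572/22949 → turn +1·90°
n=1: pose=(9,-5,S); sL=6/65, sR=30/229; mL=-3324/14885, mR=30/229; mL+mR=-6/65 → advance -1; mR−mL=5274/14885 → turn +1·90°
n=2: pose=(9,-4,E); sL=60/461, sR=60/617; mL=-64680/284437, mR=60/617; mL+mR=-60/461 → advance -1; mR−mL=92340/284437 → turn +1·90°
n=3: pose=(8,-4,N); sL=15/61, sR=15/106; mL=-2505/6466, mR=15/106; mL+mR=-15/61 → advance -1; mR−mL=1710/3233 → turn +1·90°
n=4: pose=(8,-5,W); sL=60/433, sR=12/53; mL=-8376/22949, mR=12/53; mL+mR=-60/433 → advance -1; mR−mL=13572/22949 → turn +1·90°
n=5: pose=(9,-5,S); sL=6/65, sR=30/229; mL=-3324/14885, mR=30/229; mL+mR=-6/65 → advance -1; mR−mL=5274/14885 → turn +1·90°
n=6: pose=(9,-4,E); sL=60/461, sR=60/617; mL=-64680/284437, mR=60/617; mL+mR=-60/461 → advance -1; mR−mL=92340/284437 → turn +1·90°

0 60/433 12/53 -8376/22949 12/53 8 -5 W
1 6/65 30/229 -3324/14885 30/229 9 -5 S
2 60/461 60/617 -64680/284437 60/617 9 -4 E
3 15/61 15/106 -2505/6466 15/106 8 -4 N
4 60/433 12/53 -8376/22949 12/53 8 -5 W
5 6/65 30/229 -3324/14885 30/229 9 -5 S
6 60/461 60/617 -64680/284437 60/617 9 -4 E
final 8 -4 N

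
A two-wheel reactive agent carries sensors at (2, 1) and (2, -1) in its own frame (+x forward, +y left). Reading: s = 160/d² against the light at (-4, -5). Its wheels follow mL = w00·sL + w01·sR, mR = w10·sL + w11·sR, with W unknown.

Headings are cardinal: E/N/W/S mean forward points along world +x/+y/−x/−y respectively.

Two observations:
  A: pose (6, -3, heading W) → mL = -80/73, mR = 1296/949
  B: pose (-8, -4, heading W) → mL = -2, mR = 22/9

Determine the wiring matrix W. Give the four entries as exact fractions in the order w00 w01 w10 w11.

0 -1/2 1 -1/2

obs A: pose=(6,-3,W) → sL=32/13, sR=160/73, mL=-80/73, mR=1296/949
obs B: pose=(-8,-4,W) → sL=40/9, sR=4, mL=-2, mR=22/9
sensor matrix S = [[32/13, 160/73], [40/9, 4]]; det S = 896/8541
solve [mL_A; mL_B] = S·[w00; w01] and [mR_A; mR_B] = S·[w10; w11]:
  w00 = 0, w01 = -1/2, w10 = 1, w11 = -1/2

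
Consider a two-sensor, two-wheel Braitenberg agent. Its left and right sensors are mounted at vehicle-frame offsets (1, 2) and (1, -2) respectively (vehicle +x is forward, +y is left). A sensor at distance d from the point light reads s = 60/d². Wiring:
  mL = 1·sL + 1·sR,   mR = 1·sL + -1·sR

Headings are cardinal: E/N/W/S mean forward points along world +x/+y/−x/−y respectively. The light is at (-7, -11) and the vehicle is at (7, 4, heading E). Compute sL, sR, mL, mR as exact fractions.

left sensor world pos  = (8, 6); dL² = 514
right sensor world pos = (8, 2); dR² = 394
sL = 60/514 = 30/257
sR = 60/394 = 30/197
mL = 1·sL + 1·sR = 13620/50629
mR = 1·sL + -1·sR = -1800/50629

30/257 30/197 13620/50629 -1800/50629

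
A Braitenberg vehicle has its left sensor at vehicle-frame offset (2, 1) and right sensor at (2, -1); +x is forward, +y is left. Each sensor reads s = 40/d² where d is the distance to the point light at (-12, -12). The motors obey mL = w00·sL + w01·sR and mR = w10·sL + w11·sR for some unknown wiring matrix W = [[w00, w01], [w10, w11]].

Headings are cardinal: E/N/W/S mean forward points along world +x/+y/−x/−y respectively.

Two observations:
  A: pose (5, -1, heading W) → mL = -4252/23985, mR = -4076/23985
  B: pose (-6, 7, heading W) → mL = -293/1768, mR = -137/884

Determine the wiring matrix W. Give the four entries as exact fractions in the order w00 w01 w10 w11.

-1 -1/2 -1/2 -1

obs A: pose=(5,-1,W) → sL=8/65, sR=40/369, mL=-4252/23985, mR=-4076/23985
obs B: pose=(-6,7,W) → sL=2/17, sR=5/52, mL=-293/1768, mR=-137/884
sensor matrix S = [[8/65, 40/369], [2/17, 5/52]]; det S = -974/1060137
solve [mL_A; mL_B] = S·[w00; w01] and [mR_A; mR_B] = S·[w10; w11]:
  w00 = -1, w01 = -1/2, w10 = -1/2, w11 = -1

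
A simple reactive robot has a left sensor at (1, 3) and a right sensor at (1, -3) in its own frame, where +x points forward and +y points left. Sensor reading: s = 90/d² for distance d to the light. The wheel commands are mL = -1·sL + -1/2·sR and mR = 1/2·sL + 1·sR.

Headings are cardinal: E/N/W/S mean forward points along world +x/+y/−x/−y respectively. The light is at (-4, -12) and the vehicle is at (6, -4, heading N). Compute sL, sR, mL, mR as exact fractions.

9/13 9/25 -567/650 459/650

left sensor world pos  = (3, -3); dL² = 130
right sensor world pos = (9, -3); dR² = 250
sL = 90/130 = 9/13
sR = 90/250 = 9/25
mL = -1·sL + -1/2·sR = -567/650
mR = 1/2·sL + 1·sR = 459/650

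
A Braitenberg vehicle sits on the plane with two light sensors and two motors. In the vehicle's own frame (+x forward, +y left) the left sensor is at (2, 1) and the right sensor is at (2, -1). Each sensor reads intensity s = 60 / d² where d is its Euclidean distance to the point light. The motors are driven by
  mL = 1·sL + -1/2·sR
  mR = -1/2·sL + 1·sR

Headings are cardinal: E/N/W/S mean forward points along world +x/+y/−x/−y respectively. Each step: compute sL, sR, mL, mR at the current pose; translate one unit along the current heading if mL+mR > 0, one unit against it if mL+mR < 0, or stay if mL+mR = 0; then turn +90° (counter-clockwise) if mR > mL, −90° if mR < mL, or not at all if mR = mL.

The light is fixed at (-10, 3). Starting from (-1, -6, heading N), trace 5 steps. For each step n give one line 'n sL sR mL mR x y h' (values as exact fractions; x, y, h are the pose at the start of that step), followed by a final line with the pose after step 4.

n=0: pose=(-1,-6,N); sL=60/113, sR=60/149; mL=5550/16837, mR=2310/16837; mL+mR=7860/16837 → advance +1; mR−mL=-3240/16837 → turn -1·90°
n=1: pose=(-1,-5,E); sL=6/17, sR=30/101; mL=351/1717, mR=207/1717; mL+mR=558/1717 → advance +1; mR−mL=-144/1717 → turn -1·90°
n=2: pose=(0,-5,S); sL=60/221, sR=60/181; mL=4230/40001, mR=7830/40001; mL+mR=12060/40001 → advance +1; mR−mL=3600/40001 → turn +1·90°
n=3: pose=(0,-6,E); sL=15/52, sR=15/61; mL=525/3172, mR=645/6344; mL+mR=1695/6344 → advance +1; mR−mL=-405/6344 → turn -1·90°
n=4: pose=(1,-6,S); sL=12/53, sR=60/221; mL=1062/11713, mR=1854/11713; mL+mR=2916/11713 → advance +1; mR−mL=792/11713 → turn +1·90°

0 60/113 60/149 5550/16837 2310/16837 -1 -6 N
1 6/17 30/101 351/1717 207/1717 -1 -5 E
2 60/221 60/181 4230/40001 7830/40001 0 -5 S
3 15/52 15/61 525/3172 645/6344 0 -6 E
4 12/53 60/221 1062/11713 1854/11713 1 -6 S
final 1 -7 E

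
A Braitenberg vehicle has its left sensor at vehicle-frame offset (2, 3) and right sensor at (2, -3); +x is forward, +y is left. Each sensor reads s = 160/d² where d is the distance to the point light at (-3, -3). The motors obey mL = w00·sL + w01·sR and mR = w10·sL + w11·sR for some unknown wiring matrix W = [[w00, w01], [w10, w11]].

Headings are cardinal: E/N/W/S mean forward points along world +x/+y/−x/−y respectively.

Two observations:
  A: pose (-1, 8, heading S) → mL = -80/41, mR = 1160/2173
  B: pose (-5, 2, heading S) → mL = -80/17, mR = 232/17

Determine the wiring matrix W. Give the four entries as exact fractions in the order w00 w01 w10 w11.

0 -1 1 -1/2

obs A: pose=(-1,8,S) → sL=80/53, sR=80/41, mL=-80/41, mR=1160/2173
obs B: pose=(-5,2,S) → sL=16, sR=80/17, mL=-80/17, mR=232/17
sensor matrix S = [[80/53, 80/41], [16, 80/17]]; det S = -890880/36941
solve [mL_A; mL_B] = S·[w00; w01] and [mR_A; mR_B] = S·[w10; w11]:
  w00 = 0, w01 = -1, w10 = 1, w11 = -1/2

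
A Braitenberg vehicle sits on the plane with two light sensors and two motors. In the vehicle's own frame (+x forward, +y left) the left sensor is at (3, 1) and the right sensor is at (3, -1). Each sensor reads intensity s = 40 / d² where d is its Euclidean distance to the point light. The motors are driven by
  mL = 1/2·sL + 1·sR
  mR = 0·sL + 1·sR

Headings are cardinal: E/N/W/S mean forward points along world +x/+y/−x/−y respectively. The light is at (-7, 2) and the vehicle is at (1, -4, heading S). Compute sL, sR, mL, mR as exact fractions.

20/81 4/13 454/1053 4/13

left sensor world pos  = (2, -7); dL² = 162
right sensor world pos = (0, -7); dR² = 130
sL = 40/162 = 20/81
sR = 40/130 = 4/13
mL = 1/2·sL + 1·sR = 454/1053
mR = 0·sL + 1·sR = 4/13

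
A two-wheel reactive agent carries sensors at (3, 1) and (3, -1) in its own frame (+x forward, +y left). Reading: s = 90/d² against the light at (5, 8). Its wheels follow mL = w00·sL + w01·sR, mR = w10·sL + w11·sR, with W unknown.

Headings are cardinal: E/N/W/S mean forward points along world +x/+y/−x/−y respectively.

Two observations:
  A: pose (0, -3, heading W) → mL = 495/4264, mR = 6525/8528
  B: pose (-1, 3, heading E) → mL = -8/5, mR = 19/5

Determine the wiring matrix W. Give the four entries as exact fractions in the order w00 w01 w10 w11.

obs A: pose=(0,-3,W) → sL=45/104, sR=45/82, mL=495/4264, mR=6525/8528
obs B: pose=(-1,3,E) → sL=18/5, sR=2, mL=-8/5, mR=19/5
sensor matrix S = [[45/104, 45/82], [18/5, 2]]; det S = -2367/2132
solve [mL_A; mL_B] = S·[w00; w01] and [mR_A; mR_B] = S·[w10; w11]:
  w00 = -1, w01 = 1, w10 = 1/2, w11 = 1

-1 1 1/2 1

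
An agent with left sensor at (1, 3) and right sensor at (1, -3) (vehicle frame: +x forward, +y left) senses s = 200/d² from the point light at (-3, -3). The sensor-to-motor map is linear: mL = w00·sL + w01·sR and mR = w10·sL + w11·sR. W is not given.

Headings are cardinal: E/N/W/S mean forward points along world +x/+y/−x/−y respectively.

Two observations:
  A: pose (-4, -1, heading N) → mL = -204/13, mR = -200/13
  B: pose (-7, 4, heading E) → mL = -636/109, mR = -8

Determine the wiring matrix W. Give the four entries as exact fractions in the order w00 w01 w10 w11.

-1 -1/2 0 -1

obs A: pose=(-4,-1,N) → sL=8, sR=200/13, mL=-204/13, mR=-200/13
obs B: pose=(-7,4,E) → sL=200/109, sR=8, mL=-636/109, mR=-8
sensor matrix S = [[8, 200/13], [200/109, 8]]; det S = 50688/1417
solve [mL_A; mL_B] = S·[w00; w01] and [mR_A; mR_B] = S·[w10; w11]:
  w00 = -1, w01 = -1/2, w10 = 0, w11 = -1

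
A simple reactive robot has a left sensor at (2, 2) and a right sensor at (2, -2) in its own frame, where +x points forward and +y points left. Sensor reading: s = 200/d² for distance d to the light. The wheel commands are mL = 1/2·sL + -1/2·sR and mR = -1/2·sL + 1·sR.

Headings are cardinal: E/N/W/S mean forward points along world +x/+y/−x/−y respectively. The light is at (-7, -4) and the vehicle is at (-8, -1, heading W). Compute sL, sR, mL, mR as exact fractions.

20 100/17 120/17 -70/17

left sensor world pos  = (-10, -3); dL² = 10
right sensor world pos = (-10, 1); dR² = 34
sL = 200/10 = 20
sR = 200/34 = 100/17
mL = 1/2·sL + -1/2·sR = 120/17
mR = -1/2·sL + 1·sR = -70/17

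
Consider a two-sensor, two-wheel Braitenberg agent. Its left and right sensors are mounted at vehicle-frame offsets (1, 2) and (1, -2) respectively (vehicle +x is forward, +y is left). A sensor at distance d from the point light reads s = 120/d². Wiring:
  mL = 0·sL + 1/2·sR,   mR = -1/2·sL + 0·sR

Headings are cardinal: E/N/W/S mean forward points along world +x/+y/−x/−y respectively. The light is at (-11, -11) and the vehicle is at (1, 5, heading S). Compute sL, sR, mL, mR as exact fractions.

left sensor world pos  = (3, 4); dL² = 421
right sensor world pos = (-1, 4); dR² = 325
sL = 120/421 = 120/421
sR = 120/325 = 24/65
mL = 0·sL + 1/2·sR = 12/65
mR = -1/2·sL + 0·sR = -60/421

120/421 24/65 12/65 -60/421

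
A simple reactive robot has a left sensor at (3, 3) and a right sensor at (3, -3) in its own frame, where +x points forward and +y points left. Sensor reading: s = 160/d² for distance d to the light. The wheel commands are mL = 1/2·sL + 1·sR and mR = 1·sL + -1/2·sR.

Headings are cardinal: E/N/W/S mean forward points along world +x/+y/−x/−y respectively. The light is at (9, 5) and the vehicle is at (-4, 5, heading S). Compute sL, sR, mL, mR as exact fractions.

160/109 32/53 7728/5777 6736/5777

left sensor world pos  = (-1, 2); dL² = 109
right sensor world pos = (-7, 2); dR² = 265
sL = 160/109 = 160/109
sR = 160/265 = 32/53
mL = 1/2·sL + 1·sR = 7728/5777
mR = 1·sL + -1/2·sR = 6736/5777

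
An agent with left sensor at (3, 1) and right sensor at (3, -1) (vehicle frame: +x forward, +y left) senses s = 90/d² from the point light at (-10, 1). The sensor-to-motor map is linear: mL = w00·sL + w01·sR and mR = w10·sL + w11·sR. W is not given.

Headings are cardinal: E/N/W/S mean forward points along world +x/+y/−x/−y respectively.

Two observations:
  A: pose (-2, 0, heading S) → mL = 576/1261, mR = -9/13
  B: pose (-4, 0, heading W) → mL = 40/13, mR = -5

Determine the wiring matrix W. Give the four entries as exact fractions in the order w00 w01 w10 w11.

-1 1 0 -1/2

obs A: pose=(-2,0,S) → sL=90/97, sR=18/13, mL=576/1261, mR=-9/13
obs B: pose=(-4,0,W) → sL=90/13, sR=10, mL=40/13, mR=-5
sensor matrix S = [[90/97, 18/13], [90/13, 10]]; det S = -5040/16393
solve [mL_A; mL_B] = S·[w00; w01] and [mR_A; mR_B] = S·[w10; w11]:
  w00 = -1, w01 = 1, w10 = 0, w11 = -1/2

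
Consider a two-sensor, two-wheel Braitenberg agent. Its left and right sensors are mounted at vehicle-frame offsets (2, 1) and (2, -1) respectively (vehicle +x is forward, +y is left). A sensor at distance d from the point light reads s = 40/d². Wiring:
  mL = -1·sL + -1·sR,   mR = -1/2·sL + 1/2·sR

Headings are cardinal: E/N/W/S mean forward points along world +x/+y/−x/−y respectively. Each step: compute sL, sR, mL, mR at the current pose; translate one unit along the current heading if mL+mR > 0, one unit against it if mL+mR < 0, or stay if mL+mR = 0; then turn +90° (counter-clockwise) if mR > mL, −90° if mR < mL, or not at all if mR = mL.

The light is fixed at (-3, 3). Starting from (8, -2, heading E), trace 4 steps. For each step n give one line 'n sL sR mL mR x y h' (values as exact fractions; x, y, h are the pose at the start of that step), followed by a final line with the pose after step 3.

n=0: pose=(8,-2,E); sL=8/37, sR=8/41; mL=-624/1517, mR=-16/1517; mL+mR=-640/1517 → advance -1; mR−mL=608/1517 → turn +1·90°
n=1: pose=(7,-2,N); sL=4/9, sR=4/13; mL=-88/117, mR=-8/117; mL+mR=-32/39 → advance -1; mR−mL=80/117 → turn +1·90°
n=2: pose=(7,-3,W); sL=40/113, sR=40/89; mL=-8080/10057, mR=480/10057; mL+mR=-7600/10057 → advance -1; mR−mL=8560/10057 → turn +1·90°
n=3: pose=(8,-3,S); sL=5/26, sR=10/41; mL=-465/1066, mR=55/2132; mL+mR=-875/2132 → advance -1; mR−mL=985/2132 → turn +1·90°

0 8/37 8/41 -624/1517 -16/1517 8 -2 E
1 4/9 4/13 -88/117 -8/117 7 -2 N
2 40/113 40/89 -8080/10057 480/10057 7 -3 W
3 5/26 10/41 -465/1066 55/2132 8 -3 S
final 8 -2 E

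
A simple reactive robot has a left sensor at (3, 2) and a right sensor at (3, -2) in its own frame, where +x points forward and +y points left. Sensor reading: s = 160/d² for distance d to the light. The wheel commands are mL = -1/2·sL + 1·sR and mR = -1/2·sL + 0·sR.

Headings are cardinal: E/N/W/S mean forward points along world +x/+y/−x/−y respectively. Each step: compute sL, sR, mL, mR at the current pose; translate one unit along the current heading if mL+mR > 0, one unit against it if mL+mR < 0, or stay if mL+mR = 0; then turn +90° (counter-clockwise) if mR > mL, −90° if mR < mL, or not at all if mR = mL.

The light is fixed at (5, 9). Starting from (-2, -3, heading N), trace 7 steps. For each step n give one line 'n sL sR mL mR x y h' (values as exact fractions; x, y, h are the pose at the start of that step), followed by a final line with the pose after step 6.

n=0: pose=(-2,-3,N); sL=80/81, sR=80/53; mL=4360/4293, mR=-40/81; mL+mR=2240/4293 → advance +1; mR−mL=-80/53 → turn -1·90°
n=1: pose=(-2,-2,E); sL=160/97, sR=32/37; mL=144/3589, mR=-80/97; mL+mR=-2816/3589 → advance -1; mR−mL=-32/37 → turn -1·90°
n=2: pose=(-3,-2,S); sL=20/29, sR=20/37; mL=210/1073, mR=-10/29; mL+mR=-160/1073 → advance -1; mR−mL=-20/37 → turn -1·90°
n=3: pose=(-3,-1,W); sL=32/53, sR=32/37; mL=1104/1961, mR=-16/53; mL+mR=512/1961 → advance +1; mR−mL=-32/37 → turn -1·90°
n=4: pose=(-4,-1,N); sL=16/17, sR=80/49; mL=968/833, mR=-8/17; mL+mR=576/833 → advance +1; mR−mL=-80/49 → turn -1·90°
n=5: pose=(-4,0,E); sL=32/17, sR=160/157; mL=208/2669, mR=-16/17; mL+mR=-2304/2669 → advance -1; mR−mL=-160/157 → turn -1·90°
n=6: pose=(-5,0,S); sL=10/13, sR=5/9; mL=20/117, mR=-5/13; mL+mR=-25/117 → advance -1; mR−mL=-5/9 → turn -1·90°

0 80/81 80/53 4360/4293 -40/81 -2 -3 N
1 160/97 32/37 144/3589 -80/97 -2 -2 E
2 20/29 20/37 210/1073 -10/29 -3 -2 S
3 32/53 32/37 1104/1961 -16/53 -3 -1 W
4 16/17 80/49 968/833 -8/17 -4 -1 N
5 32/17 160/157 208/2669 -16/17 -4 0 E
6 10/13 5/9 20/117 -5/13 -5 0 S
final -5 1 W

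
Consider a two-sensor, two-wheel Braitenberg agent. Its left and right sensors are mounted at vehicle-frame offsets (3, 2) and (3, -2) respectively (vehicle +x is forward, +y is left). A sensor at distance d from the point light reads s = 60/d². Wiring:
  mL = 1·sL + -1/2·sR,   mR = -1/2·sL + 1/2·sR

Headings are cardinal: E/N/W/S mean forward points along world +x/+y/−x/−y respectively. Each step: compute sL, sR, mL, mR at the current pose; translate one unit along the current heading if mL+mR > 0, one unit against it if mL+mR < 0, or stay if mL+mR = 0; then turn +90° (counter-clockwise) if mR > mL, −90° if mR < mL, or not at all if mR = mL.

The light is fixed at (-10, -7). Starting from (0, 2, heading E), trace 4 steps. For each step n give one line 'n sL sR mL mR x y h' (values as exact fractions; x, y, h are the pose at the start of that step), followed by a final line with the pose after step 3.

n=0: pose=(0,2,E); sL=6/29, sR=30/109; mL=219/3161, mR=108/3161; mL+mR=3/29 → advance +1; mR−mL=-111/3161 → turn -1·90°
n=1: pose=(1,2,S); sL=12/41, sR=20/39; mL=58/1599, mR=176/1599; mL+mR=6/41 → advance +1; mR−mL=118/1599 → turn +1·90°
n=2: pose=(1,1,E); sL=15/74, sR=15/58; mL=315/4292, mR=30/1073; mL+mR=15/148 → advance +1; mR−mL=-195/4292 → turn -1·90°
n=3: pose=(2,1,S); sL=60/221, sR=12/25; mL=174/5525, mR=576/5525; mL+mR=30/221 → advance +1; mR−mL=402/5525 → turn +1·90°

0 6/29 30/109 219/3161 108/3161 0 2 E
1 12/41 20/39 58/1599 176/1599 1 2 S
2 15/74 15/58 315/4292 30/1073 1 1 E
3 60/221 12/25 174/5525 576/5525 2 1 S
final 2 0 E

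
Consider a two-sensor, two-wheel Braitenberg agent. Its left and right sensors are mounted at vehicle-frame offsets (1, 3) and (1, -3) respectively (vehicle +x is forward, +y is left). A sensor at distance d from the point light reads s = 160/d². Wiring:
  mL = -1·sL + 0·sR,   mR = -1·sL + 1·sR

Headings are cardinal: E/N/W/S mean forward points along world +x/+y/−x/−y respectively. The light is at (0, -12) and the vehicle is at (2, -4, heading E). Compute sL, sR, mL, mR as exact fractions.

16/13 80/17 -16/13 768/221

left sensor world pos  = (3, -1); dL² = 130
right sensor world pos = (3, -7); dR² = 34
sL = 160/130 = 16/13
sR = 160/34 = 80/17
mL = -1·sL + 0·sR = -16/13
mR = -1·sL + 1·sR = 768/221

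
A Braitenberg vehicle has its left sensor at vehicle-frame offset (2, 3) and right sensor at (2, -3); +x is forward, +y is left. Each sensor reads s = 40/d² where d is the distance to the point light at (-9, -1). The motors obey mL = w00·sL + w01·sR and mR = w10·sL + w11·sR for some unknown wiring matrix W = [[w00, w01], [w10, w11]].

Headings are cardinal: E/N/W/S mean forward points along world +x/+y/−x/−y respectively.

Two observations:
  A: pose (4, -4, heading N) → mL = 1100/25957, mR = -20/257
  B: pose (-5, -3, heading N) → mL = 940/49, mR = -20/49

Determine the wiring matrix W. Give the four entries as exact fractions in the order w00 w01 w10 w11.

1/2 -1 0 -1/2

obs A: pose=(4,-4,N) → sL=40/101, sR=40/257, mL=1100/25957, mR=-20/257
obs B: pose=(-5,-3,N) → sL=40, sR=40/49, mL=940/49, mR=-20/49
sensor matrix S = [[40/101, 40/257], [40, 40/49]]; det S = -7507200/1271893
solve [mL_A; mL_B] = S·[w00; w01] and [mR_A; mR_B] = S·[w10; w11]:
  w00 = 1/2, w01 = -1, w10 = 0, w11 = -1/2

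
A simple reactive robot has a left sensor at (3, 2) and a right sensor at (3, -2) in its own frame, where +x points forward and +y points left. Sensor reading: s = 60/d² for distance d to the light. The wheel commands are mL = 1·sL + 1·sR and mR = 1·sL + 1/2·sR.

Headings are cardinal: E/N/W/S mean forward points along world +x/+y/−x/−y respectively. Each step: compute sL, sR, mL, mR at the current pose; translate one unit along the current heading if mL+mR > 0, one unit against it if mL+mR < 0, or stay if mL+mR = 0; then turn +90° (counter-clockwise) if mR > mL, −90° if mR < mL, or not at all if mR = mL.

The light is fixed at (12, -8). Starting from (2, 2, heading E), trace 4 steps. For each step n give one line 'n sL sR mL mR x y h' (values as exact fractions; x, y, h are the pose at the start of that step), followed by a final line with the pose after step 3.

0 60/193 60/113 18360/21809 12570/21809 2 2 E
1 30/49 6/17 804/833 657/833 3 2 S
2 60/193 12/53 5496/10229 4338/10229 3 1 W
3 5/24 15/52 155/312 55/156 2 1 N
final 2 2 E

n=0: pose=(2,2,E); sL=60/193, sR=60/113; mL=18360/21809, mR=12570/21809; mL+mR=30930/21809 → advance +1; mR−mL=-30/113 → turn -1·90°
n=1: pose=(3,2,S); sL=30/49, sR=6/17; mL=804/833, mR=657/833; mL+mR=1461/833 → advance +1; mR−mL=-3/17 → turn -1·90°
n=2: pose=(3,1,W); sL=60/193, sR=12/53; mL=5496/10229, mR=4338/10229; mL+mR=9834/10229 → advance +1; mR−mL=-6/53 → turn -1·90°
n=3: pose=(2,1,N); sL=5/24, sR=15/52; mL=155/312, mR=55/156; mL+mR=265/312 → advance +1; mR−mL=-15/104 → turn -1·90°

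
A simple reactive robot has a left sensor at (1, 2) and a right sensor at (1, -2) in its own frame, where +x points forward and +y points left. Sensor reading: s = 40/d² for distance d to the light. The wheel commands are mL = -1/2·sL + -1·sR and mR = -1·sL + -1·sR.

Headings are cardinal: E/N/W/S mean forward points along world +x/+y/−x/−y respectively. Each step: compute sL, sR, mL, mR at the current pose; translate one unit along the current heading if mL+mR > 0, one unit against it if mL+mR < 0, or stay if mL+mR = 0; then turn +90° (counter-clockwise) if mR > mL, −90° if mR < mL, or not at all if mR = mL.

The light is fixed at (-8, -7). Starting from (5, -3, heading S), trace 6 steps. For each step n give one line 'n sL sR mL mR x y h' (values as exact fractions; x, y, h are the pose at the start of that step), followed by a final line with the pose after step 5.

n=0: pose=(5,-3,S); sL=20/117, sR=4/13; mL=-46/117, mR=-56/117; mL+mR=-34/39 → advance -1; mR−mL=-10/117 → turn -1·90°
n=1: pose=(5,-2,W); sL=40/153, sR=40/193; mL=-9980/29529, mR=-13840/29529; mL+mR=-7940/9843 → advance -1; mR−mL=-20/153 → turn -1·90°
n=2: pose=(6,-2,N); sL=2/9, sR=10/73; mL=-163/657, mR=-236/657; mL+mR=-133/219 → advance -1; mR−mL=-1/9 → turn -1·90°
n=3: pose=(6,-3,E); sL=40/261, sR=40/229; mL=-15020/59769, mR=-19600/59769; mL+mR=-11540/19923 → advance -1; mR−mL=-20/261 → turn -1·90°
n=4: pose=(5,-3,S); sL=20/117, sR=4/13; mL=-46/117, mR=-56/117; mL+mR=-34/39 → advance -1; mR−mL=-10/117 → turn -1·90°
n=5: pose=(5,-2,W); sL=40/153, sR=40/193; mL=-9980/29529, mR=-13840/29529; mL+mR=-7940/9843 → advance -1; mR−mL=-20/153 → turn -1·90°

0 20/117 4/13 -46/117 -56/117 5 -3 S
1 40/153 40/193 -9980/29529 -13840/29529 5 -2 W
2 2/9 10/73 -163/657 -236/657 6 -2 N
3 40/261 40/229 -15020/59769 -19600/59769 6 -3 E
4 20/117 4/13 -46/117 -56/117 5 -3 S
5 40/153 40/193 -9980/29529 -13840/29529 5 -2 W
final 6 -2 N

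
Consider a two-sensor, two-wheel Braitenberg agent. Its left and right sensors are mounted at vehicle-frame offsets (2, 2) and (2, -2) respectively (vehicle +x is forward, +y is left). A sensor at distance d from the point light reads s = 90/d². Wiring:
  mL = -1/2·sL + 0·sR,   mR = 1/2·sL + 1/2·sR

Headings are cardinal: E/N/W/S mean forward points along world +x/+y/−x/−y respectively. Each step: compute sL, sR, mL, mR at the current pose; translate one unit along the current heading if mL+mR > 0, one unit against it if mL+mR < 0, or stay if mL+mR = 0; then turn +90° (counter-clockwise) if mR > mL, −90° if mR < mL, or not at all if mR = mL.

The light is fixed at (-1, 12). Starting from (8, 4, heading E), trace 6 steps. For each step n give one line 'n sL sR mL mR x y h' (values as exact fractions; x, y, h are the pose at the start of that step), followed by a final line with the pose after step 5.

0 90/157 90/221 -45/157 17010/34697 8 4 E
1 9/10 1/2 -9/20 7/10 9 4 N
2 18/29 90/89 -9/29 2106/2581 9 5 W
3 45/101 9/13 -45/202 747/1313 8 5 S
4 90/157 90/221 -45/157 17010/34697 8 4 E
5 9/10 1/2 -9/20 7/10 9 4 N
final 9 5 W

n=0: pose=(8,4,E); sL=90/157, sR=90/221; mL=-45/157, mR=17010/34697; mL+mR=45/221 → advance +1; mR−mL=26955/34697 → turn +1·90°
n=1: pose=(9,4,N); sL=9/10, sR=1/2; mL=-9/20, mR=7/10; mL+mR=1/4 → advance +1; mR−mL=23/20 → turn +1·90°
n=2: pose=(9,5,W); sL=18/29, sR=90/89; mL=-9/29, mR=2106/2581; mL+mR=45/89 → advance +1; mR−mL=2907/2581 → turn +1·90°
n=3: pose=(8,5,S); sL=45/101, sR=9/13; mL=-45/202, mR=747/1313; mL+mR=9/26 → advance +1; mR−mL=2079/2626 → turn +1·90°
n=4: pose=(8,4,E); sL=90/157, sR=90/221; mL=-45/157, mR=17010/34697; mL+mR=45/221 → advance +1; mR−mL=26955/34697 → turn +1·90°
n=5: pose=(9,4,N); sL=9/10, sR=1/2; mL=-9/20, mR=7/10; mL+mR=1/4 → advance +1; mR−mL=23/20 → turn +1·90°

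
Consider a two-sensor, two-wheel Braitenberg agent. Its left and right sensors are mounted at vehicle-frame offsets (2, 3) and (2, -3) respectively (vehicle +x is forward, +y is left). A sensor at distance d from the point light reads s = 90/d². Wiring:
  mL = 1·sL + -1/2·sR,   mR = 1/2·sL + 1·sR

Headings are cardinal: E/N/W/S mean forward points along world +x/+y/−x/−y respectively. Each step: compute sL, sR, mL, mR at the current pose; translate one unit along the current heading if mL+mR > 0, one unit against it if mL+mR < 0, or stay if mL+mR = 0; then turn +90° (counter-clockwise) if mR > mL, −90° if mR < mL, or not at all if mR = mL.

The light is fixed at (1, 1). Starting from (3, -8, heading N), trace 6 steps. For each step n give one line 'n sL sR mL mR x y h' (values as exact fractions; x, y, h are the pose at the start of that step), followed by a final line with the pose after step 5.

n=0: pose=(3,-8,N); sL=9/5, sR=45/37; mL=441/370, mR=783/370; mL+mR=612/185 → advance +1; mR−mL=171/185 → turn +1·90°
n=1: pose=(3,-7,W); sL=90/121, sR=18/5; mL=-639/605, mR=2403/605; mL+mR=1764/605 → advance +1; mR−mL=3042/605 → turn +1·90°
n=2: pose=(2,-7,S); sL=45/58, sR=45/52; mL=1035/3016, mR=945/754; mL+mR=4815/3016 → advance +1; mR−mL=2745/3016 → turn +1·90°
n=3: pose=(2,-8,E); sL=2, sR=10/17; mL=29/17, mR=27/17; mL+mR=56/17 → advance +1; mR−mL=-2/17 → turn -1·90°
n=4: pose=(3,-8,S); sL=45/73, sR=45/61; mL=2205/8906, mR=9315/8906; mL+mR=5760/4453 → advance +1; mR−mL=3555/4453 → turn +1·90°
n=5: pose=(3,-9,E); sL=18/13, sR=18/37; mL=549/481, mR=567/481; mL+mR=1116/481 → advance +1; mR−mL=18/481 → turn +1·90°

0 9/5 45/37 441/370 783/370 3 -8 N
1 90/121 18/5 -639/605 2403/605 3 -7 W
2 45/58 45/52 1035/3016 945/754 2 -7 S
3 2 10/17 29/17 27/17 2 -8 E
4 45/73 45/61 2205/8906 9315/8906 3 -8 S
5 18/13 18/37 549/481 567/481 3 -9 E
final 4 -9 N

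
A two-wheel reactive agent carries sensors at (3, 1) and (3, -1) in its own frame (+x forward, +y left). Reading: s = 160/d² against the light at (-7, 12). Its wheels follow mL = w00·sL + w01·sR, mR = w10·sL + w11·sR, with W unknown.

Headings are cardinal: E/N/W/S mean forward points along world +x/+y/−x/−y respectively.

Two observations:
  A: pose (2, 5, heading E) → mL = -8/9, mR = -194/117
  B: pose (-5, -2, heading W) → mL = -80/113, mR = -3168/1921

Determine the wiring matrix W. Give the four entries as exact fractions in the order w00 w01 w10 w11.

-1 0 -1 -1

obs A: pose=(2,5,E) → sL=8/9, sR=10/13, mL=-8/9, mR=-194/117
obs B: pose=(-5,-2,W) → sL=80/113, sR=16/17, mL=-80/113, mR=-3168/1921
sensor matrix S = [[8/9, 10/13], [80/113, 16/17]]; det S = 65632/224757
solve [mL_A; mL_B] = S·[w00; w01] and [mR_A; mR_B] = S·[w10; w11]:
  w00 = -1, w01 = 0, w10 = -1, w11 = -1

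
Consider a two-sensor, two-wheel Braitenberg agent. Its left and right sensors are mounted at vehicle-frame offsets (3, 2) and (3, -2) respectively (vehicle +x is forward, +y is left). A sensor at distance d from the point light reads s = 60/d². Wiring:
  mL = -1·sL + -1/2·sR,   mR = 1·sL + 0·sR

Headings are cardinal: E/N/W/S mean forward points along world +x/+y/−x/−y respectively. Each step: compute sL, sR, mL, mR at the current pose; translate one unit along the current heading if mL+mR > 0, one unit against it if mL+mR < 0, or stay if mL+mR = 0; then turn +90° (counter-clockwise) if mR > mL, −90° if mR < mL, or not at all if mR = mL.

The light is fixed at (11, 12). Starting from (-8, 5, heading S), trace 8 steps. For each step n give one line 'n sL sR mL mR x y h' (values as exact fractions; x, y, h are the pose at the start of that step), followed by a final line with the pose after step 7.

n=0: pose=(-8,5,S); sL=60/389, sR=60/541; mL=-44130/210449, mR=60/389; mL+mR=-30/541 → advance -1; mR−mL=76590/210449 → turn +1·90°
n=1: pose=(-8,6,E); sL=15/68, sR=3/16; mL=-171/544, mR=15/68; mL+mR=-3/32 → advance -1; mR−mL=291/544 → turn +1·90°
n=2: pose=(-9,6,N); sL=60/493, sR=20/111; mL=-11590/54723, mR=60/493; mL+mR=-10/111 → advance -1; mR−mL=18250/54723 → turn +1·90°
n=3: pose=(-9,5,W); sL=6/61, sR=30/277; mL=-2577/16897, mR=6/61; mL+mR=-15/277 → advance -1; mR−mL=4239/16897 → turn +1·90°
n=4: pose=(-8,5,S); sL=60/389, sR=60/541; mL=-44130/210449, mR=60/389; mL+mR=-30/541 → advance -1; mR−mL=76590/210449 → turn +1·90°
n=5: pose=(-8,6,E); sL=15/68, sR=3/16; mL=-171/544, mR=15/68; mL+mR=-3/32 → advance -1; mR−mL=291/544 → turn +1·90°
n=6: pose=(-9,6,N); sL=60/493, sR=20/111; mL=-11590/54723, mR=60/493; mL+mR=-10/111 → advance -1; mR−mL=18250/54723 → turn +1·90°
n=7: pose=(-9,5,W); sL=6/61, sR=30/277; mL=-2577/16897, mR=6/61; mL+mR=-15/277 → advance -1; mR−mL=4239/16897 → turn +1·90°

0 60/389 60/541 -44130/210449 60/389 -8 5 S
1 15/68 3/16 -171/544 15/68 -8 6 E
2 60/493 20/111 -11590/54723 60/493 -9 6 N
3 6/61 30/277 -2577/16897 6/61 -9 5 W
4 60/389 60/541 -44130/210449 60/389 -8 5 S
5 15/68 3/16 -171/544 15/68 -8 6 E
6 60/493 20/111 -11590/54723 60/493 -9 6 N
7 6/61 30/277 -2577/16897 6/61 -9 5 W
final -8 5 S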